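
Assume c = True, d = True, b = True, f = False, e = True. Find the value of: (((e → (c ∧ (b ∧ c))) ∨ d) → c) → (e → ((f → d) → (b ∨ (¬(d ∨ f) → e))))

b ∧ c = True ∧ True = True
c ∧ (b ∧ c) = True ∧ True = True
e → (c ∧ (b ∧ c)) = True → True = True
(e → (c ∧ (b ∧ c))) ∨ d = True ∨ True = True
((e → (c ∧ (b ∧ c))) ∨ d) → c = True → True = True
f → d = False → True = True
d ∨ f = True ∨ False = True
¬(d ∨ f) = ¬True = False
¬(d ∨ f) → e = False → True = True
b ∨ (¬(d ∨ f) → e) = True ∨ True = True
(f → d) → (b ∨ (¬(d ∨ f) → e)) = True → True = True
e → ((f → d) → (b ∨ (¬(d ∨ f) → e))) = True → True = True
(((e → (c ∧ (b ∧ c))) ∨ d) → c) → (e → ((f → d) → (b ∨ (¬(d ∨ f) → e)))) = True → True = True

True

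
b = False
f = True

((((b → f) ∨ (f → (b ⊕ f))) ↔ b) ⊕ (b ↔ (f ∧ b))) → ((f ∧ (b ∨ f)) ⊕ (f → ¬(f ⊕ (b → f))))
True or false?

False

Substituting b=False, f=True:
b → f = False → True = True
b ⊕ f = False ⊕ True = True
f → (b ⊕ f) = True → True = True
(b → f) ∨ (f → (b ⊕ f)) = True ∨ True = True
((b → f) ∨ (f → (b ⊕ f))) ↔ b = True ↔ False = False
f ∧ b = True ∧ False = False
b ↔ (f ∧ b) = False ↔ False = True
(((b → f) ∨ (f → (b ⊕ f))) ↔ b) ⊕ (b ↔ (f ∧ b)) = False ⊕ True = True
b ∨ f = False ∨ True = True
f ∧ (b ∨ f) = True ∧ True = True
b → f = False → True = True
f ⊕ (b → f) = True ⊕ True = False
¬(f ⊕ (b → f)) = ¬False = True
f → ¬(f ⊕ (b → f)) = True → True = True
(f ∧ (b ∨ f)) ⊕ (f → ¬(f ⊕ (b → f))) = True ⊕ True = False
((((b → f) ∨ (f → (b ⊕ f))) ↔ b) ⊕ (b ↔ (f ∧ b))) → ((f ∧ (b ∨ f)) ⊕ (f → ¬(f ⊕ (b → f)))) = True → False = False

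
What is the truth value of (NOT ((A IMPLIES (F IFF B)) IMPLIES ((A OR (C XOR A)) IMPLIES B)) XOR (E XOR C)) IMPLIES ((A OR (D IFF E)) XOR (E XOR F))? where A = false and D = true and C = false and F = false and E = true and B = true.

F IFF B = false IFF true = false
A IMPLIES (F IFF B) = false IMPLIES false = true
C XOR A = false XOR false = false
A OR (C XOR A) = false OR false = false
(A OR (C XOR A)) IMPLIES B = false IMPLIES true = true
(A IMPLIES (F IFF B)) IMPLIES ((A OR (C XOR A)) IMPLIES B) = true IMPLIES true = true
NOT ((A IMPLIES (F IFF B)) IMPLIES ((A OR (C XOR A)) IMPLIES B)) = NOT true = false
E XOR C = true XOR false = true
NOT ((A IMPLIES (F IFF B)) IMPLIES ((A OR (C XOR A)) IMPLIES B)) XOR (E XOR C) = false XOR true = true
D IFF E = true IFF true = true
A OR (D IFF E) = false OR true = true
E XOR F = true XOR false = true
(A OR (D IFF E)) XOR (E XOR F) = true XOR true = false
(NOT ((A IMPLIES (F IFF B)) IMPLIES ((A OR (C XOR A)) IMPLIES B)) XOR (E XOR C)) IMPLIES ((A OR (D IFF E)) XOR (E XOR F)) = true IMPLIES false = false

false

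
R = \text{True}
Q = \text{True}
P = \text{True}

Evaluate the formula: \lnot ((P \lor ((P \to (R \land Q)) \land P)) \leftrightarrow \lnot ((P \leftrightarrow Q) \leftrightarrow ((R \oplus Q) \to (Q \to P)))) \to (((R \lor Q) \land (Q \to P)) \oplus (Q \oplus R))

\text{True}

R \land Q = \text{True} \land \text{True} = \text{True}
P \to (R \land Q) = \text{True} \to \text{True} = \text{True}
(P \to (R \land Q)) \land P = \text{True} \land \text{True} = \text{True}
P \lor ((P \to (R \land Q)) \land P) = \text{True} \lor \text{True} = \text{True}
P \leftrightarrow Q = \text{True} \leftrightarrow \text{True} = \text{True}
R \oplus Q = \text{True} \oplus \text{True} = \text{False}
Q \to P = \text{True} \to \text{True} = \text{True}
(R \oplus Q) \to (Q \to P) = \text{False} \to \text{True} = \text{True}
(P \leftrightarrow Q) \leftrightarrow ((R \oplus Q) \to (Q \to P)) = \text{True} \leftrightarrow \text{True} = \text{True}
\lnot ((P \leftrightarrow Q) \leftrightarrow ((R \oplus Q) \to (Q \to P))) = \lnot \text{True} = \text{False}
(P \lor ((P \to (R \land Q)) \land P)) \leftrightarrow \lnot ((P \leftrightarrow Q) \leftrightarrow ((R \oplus Q) \to (Q \to P))) = \text{True} \leftrightarrow \text{False} = \text{False}
\lnot ((P \lor ((P \to (R \land Q)) \land P)) \leftrightarrow \lnot ((P \leftrightarrow Q) \leftrightarrow ((R \oplus Q) \to (Q \to P)))) = \lnot \text{False} = \text{True}
R \lor Q = \text{True} \lor \text{True} = \text{True}
Q \to P = \text{True} \to \text{True} = \text{True}
(R \lor Q) \land (Q \to P) = \text{True} \land \text{True} = \text{True}
Q \oplus R = \text{True} \oplus \text{True} = \text{False}
((R \lor Q) \land (Q \to P)) \oplus (Q \oplus R) = \text{True} \oplus \text{False} = \text{True}
\lnot ((P \lor ((P \to (R \land Q)) \land P)) \leftrightarrow \lnot ((P \leftrightarrow Q) \leftrightarrow ((R \oplus Q) \to (Q \to P)))) \to (((R \lor Q) \land (Q \to P)) \oplus (Q \oplus R)) = \text{True} \to \text{True} = \text{True}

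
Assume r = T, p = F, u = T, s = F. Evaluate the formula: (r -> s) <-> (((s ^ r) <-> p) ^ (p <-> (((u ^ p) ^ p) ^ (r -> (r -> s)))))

r -> s = T -> F = F
s ^ r = F ^ T = T
(s ^ r) <-> p = T <-> F = F
u ^ p = T ^ F = T
(u ^ p) ^ p = T ^ F = T
r -> s = T -> F = F
r -> (r -> s) = T -> F = F
((u ^ p) ^ p) ^ (r -> (r -> s)) = T ^ F = T
p <-> (((u ^ p) ^ p) ^ (r -> (r -> s))) = F <-> T = F
((s ^ r) <-> p) ^ (p <-> (((u ^ p) ^ p) ^ (r -> (r -> s)))) = F ^ F = F
(r -> s) <-> (((s ^ r) <-> p) ^ (p <-> (((u ^ p) ^ p) ^ (r -> (r -> s))))) = F <-> F = T

T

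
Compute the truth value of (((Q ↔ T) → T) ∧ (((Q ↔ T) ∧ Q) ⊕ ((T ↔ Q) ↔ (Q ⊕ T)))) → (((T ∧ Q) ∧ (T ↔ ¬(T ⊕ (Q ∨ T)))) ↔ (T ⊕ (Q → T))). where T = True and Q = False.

True

Substituting T=True, Q=False:
Q ↔ T = False ↔ True = False
(Q ↔ T) → T = False → True = True
Q ↔ T = False ↔ True = False
(Q ↔ T) ∧ Q = False ∧ False = False
T ↔ Q = True ↔ False = False
Q ⊕ T = False ⊕ True = True
(T ↔ Q) ↔ (Q ⊕ T) = False ↔ True = False
((Q ↔ T) ∧ Q) ⊕ ((T ↔ Q) ↔ (Q ⊕ T)) = False ⊕ False = False
((Q ↔ T) → T) ∧ (((Q ↔ T) ∧ Q) ⊕ ((T ↔ Q) ↔ (Q ⊕ T))) = True ∧ False = False
T ∧ Q = True ∧ False = False
Q ∨ T = False ∨ True = True
T ⊕ (Q ∨ T) = True ⊕ True = False
¬(T ⊕ (Q ∨ T)) = ¬False = True
T ↔ ¬(T ⊕ (Q ∨ T)) = True ↔ True = True
(T ∧ Q) ∧ (T ↔ ¬(T ⊕ (Q ∨ T))) = False ∧ True = False
Q → T = False → True = True
T ⊕ (Q → T) = True ⊕ True = False
((T ∧ Q) ∧ (T ↔ ¬(T ⊕ (Q ∨ T)))) ↔ (T ⊕ (Q → T)) = False ↔ False = True
(((Q ↔ T) → T) ∧ (((Q ↔ T) ∧ Q) ⊕ ((T ↔ Q) ↔ (Q ⊕ T)))) → (((T ∧ Q) ∧ (T ↔ ¬(T ⊕ (Q ∨ T)))) ↔ (T ⊕ (Q → T))) = False → True = True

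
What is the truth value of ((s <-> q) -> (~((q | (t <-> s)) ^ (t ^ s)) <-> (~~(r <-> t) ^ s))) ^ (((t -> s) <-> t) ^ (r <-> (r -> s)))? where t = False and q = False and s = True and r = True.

s <-> q = True <-> False = False
t <-> s = False <-> True = False
q | (t <-> s) = False | False = False
t ^ s = False ^ True = True
(q | (t <-> s)) ^ (t ^ s) = False ^ True = True
~((q | (t <-> s)) ^ (t ^ s)) = ~True = False
r <-> t = True <-> False = False
~(r <-> t) = ~False = True
~~(r <-> t) = ~True = False
~~(r <-> t) ^ s = False ^ True = True
~((q | (t <-> s)) ^ (t ^ s)) <-> (~~(r <-> t) ^ s) = False <-> True = False
(s <-> q) -> (~((q | (t <-> s)) ^ (t ^ s)) <-> (~~(r <-> t) ^ s)) = False -> False = True
t -> s = False -> True = True
(t -> s) <-> t = True <-> False = False
r -> s = True -> True = True
r <-> (r -> s) = True <-> True = True
((t -> s) <-> t) ^ (r <-> (r -> s)) = False ^ True = True
((s <-> q) -> (~((q | (t <-> s)) ^ (t ^ s)) <-> (~~(r <-> t) ^ s))) ^ (((t -> s) <-> t) ^ (r <-> (r -> s))) = True ^ True = False

False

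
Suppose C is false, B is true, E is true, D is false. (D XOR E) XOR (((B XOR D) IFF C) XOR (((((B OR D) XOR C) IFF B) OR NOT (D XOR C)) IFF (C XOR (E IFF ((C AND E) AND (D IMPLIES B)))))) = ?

D XOR E = F XOR T = T
B XOR D = T XOR F = T
(B XOR D) IFF C = T IFF F = F
B OR D = T OR F = T
(B OR D) XOR C = T XOR F = T
((B OR D) XOR C) IFF B = T IFF T = T
D XOR C = F XOR F = F
NOT (D XOR C) = NOT F = T
(((B OR D) XOR C) IFF B) OR NOT (D XOR C) = T OR T = T
C AND E = F AND T = F
D IMPLIES B = F IMPLIES T = T
(C AND E) AND (D IMPLIES B) = F AND T = F
E IFF ((C AND E) AND (D IMPLIES B)) = T IFF F = F
C XOR (E IFF ((C AND E) AND (D IMPLIES B))) = F XOR F = F
((((B OR D) XOR C) IFF B) OR NOT (D XOR C)) IFF (C XOR (E IFF ((C AND E) AND (D IMPLIES B)))) = T IFF F = F
((B XOR D) IFF C) XOR (((((B OR D) XOR C) IFF B) OR NOT (D XOR C)) IFF (C XOR (E IFF ((C AND E) AND (D IMPLIES B))))) = F XOR F = F
(D XOR E) XOR (((B XOR D) IFF C) XOR (((((B OR D) XOR C) IFF B) OR NOT (D XOR C)) IFF (C XOR (E IFF ((C AND E) AND (D IMPLIES B)))))) = T XOR F = T

T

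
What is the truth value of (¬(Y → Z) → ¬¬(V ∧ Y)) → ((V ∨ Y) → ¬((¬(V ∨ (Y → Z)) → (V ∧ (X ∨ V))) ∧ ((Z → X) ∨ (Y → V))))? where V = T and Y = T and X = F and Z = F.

F

Substituting V=T, Y=T, X=F, Z=F:
Y → Z = T → F = F
¬(Y → Z) = ¬F = T
V ∧ Y = T ∧ T = T
¬(V ∧ Y) = ¬T = F
¬¬(V ∧ Y) = ¬F = T
¬(Y → Z) → ¬¬(V ∧ Y) = T → T = T
V ∨ Y = T ∨ T = T
Y → Z = T → F = F
V ∨ (Y → Z) = T ∨ F = T
¬(V ∨ (Y → Z)) = ¬T = F
X ∨ V = F ∨ T = T
V ∧ (X ∨ V) = T ∧ T = T
¬(V ∨ (Y → Z)) → (V ∧ (X ∨ V)) = F → T = T
Z → X = F → F = T
Y → V = T → T = T
(Z → X) ∨ (Y → V) = T ∨ T = T
(¬(V ∨ (Y → Z)) → (V ∧ (X ∨ V))) ∧ ((Z → X) ∨ (Y → V)) = T ∧ T = T
¬((¬(V ∨ (Y → Z)) → (V ∧ (X ∨ V))) ∧ ((Z → X) ∨ (Y → V))) = ¬T = F
(V ∨ Y) → ¬((¬(V ∨ (Y → Z)) → (V ∧ (X ∨ V))) ∧ ((Z → X) ∨ (Y → V))) = T → F = F
(¬(Y → Z) → ¬¬(V ∧ Y)) → ((V ∨ Y) → ¬((¬(V ∨ (Y → Z)) → (V ∧ (X ∨ V))) ∧ ((Z → X) ∨ (Y → V)))) = T → F = F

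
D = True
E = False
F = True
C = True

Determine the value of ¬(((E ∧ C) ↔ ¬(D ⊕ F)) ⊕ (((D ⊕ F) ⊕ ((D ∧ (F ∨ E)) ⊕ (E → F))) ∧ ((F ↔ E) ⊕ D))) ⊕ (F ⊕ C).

Substituting D=True, E=False, F=True, C=True:
E ∧ C = False ∧ True = False
D ⊕ F = True ⊕ True = False
¬(D ⊕ F) = ¬False = True
(E ∧ C) ↔ ¬(D ⊕ F) = False ↔ True = False
D ⊕ F = True ⊕ True = False
F ∨ E = True ∨ False = True
D ∧ (F ∨ E) = True ∧ True = True
E → F = False → True = True
(D ∧ (F ∨ E)) ⊕ (E → F) = True ⊕ True = False
(D ⊕ F) ⊕ ((D ∧ (F ∨ E)) ⊕ (E → F)) = False ⊕ False = False
F ↔ E = True ↔ False = False
(F ↔ E) ⊕ D = False ⊕ True = True
((D ⊕ F) ⊕ ((D ∧ (F ∨ E)) ⊕ (E → F))) ∧ ((F ↔ E) ⊕ D) = False ∧ True = False
((E ∧ C) ↔ ¬(D ⊕ F)) ⊕ (((D ⊕ F) ⊕ ((D ∧ (F ∨ E)) ⊕ (E → F))) ∧ ((F ↔ E) ⊕ D)) = False ⊕ False = False
¬(((E ∧ C) ↔ ¬(D ⊕ F)) ⊕ (((D ⊕ F) ⊕ ((D ∧ (F ∨ E)) ⊕ (E → F))) ∧ ((F ↔ E) ⊕ D))) = ¬False = True
F ⊕ C = True ⊕ True = False
¬(((E ∧ C) ↔ ¬(D ⊕ F)) ⊕ (((D ⊕ F) ⊕ ((D ∧ (F ∨ E)) ⊕ (E → F))) ∧ ((F ↔ E) ⊕ D))) ⊕ (F ⊕ C) = True ⊕ False = True

True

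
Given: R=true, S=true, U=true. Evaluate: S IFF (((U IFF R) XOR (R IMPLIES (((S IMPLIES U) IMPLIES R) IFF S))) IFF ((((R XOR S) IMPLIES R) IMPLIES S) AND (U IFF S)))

false

U IFF R = true IFF true = true
S IMPLIES U = true IMPLIES true = true
(S IMPLIES U) IMPLIES R = true IMPLIES true = true
((S IMPLIES U) IMPLIES R) IFF S = true IFF true = true
R IMPLIES (((S IMPLIES U) IMPLIES R) IFF S) = true IMPLIES true = true
(U IFF R) XOR (R IMPLIES (((S IMPLIES U) IMPLIES R) IFF S)) = true XOR true = false
R XOR S = true XOR true = false
(R XOR S) IMPLIES R = false IMPLIES true = true
((R XOR S) IMPLIES R) IMPLIES S = true IMPLIES true = true
U IFF S = true IFF true = true
(((R XOR S) IMPLIES R) IMPLIES S) AND (U IFF S) = true AND true = true
((U IFF R) XOR (R IMPLIES (((S IMPLIES U) IMPLIES R) IFF S))) IFF ((((R XOR S) IMPLIES R) IMPLIES S) AND (U IFF S)) = false IFF true = false
S IFF (((U IFF R) XOR (R IMPLIES (((S IMPLIES U) IMPLIES R) IFF S))) IFF ((((R XOR S) IMPLIES R) IMPLIES S) AND (U IFF S))) = true IFF false = false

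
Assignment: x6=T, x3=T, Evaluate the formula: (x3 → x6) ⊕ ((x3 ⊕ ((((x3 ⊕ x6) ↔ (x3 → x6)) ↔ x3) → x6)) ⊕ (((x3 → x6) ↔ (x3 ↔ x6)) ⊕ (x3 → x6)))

T

x3 → x6 = T → T = T
x3 ⊕ x6 = T ⊕ T = F
x3 → x6 = T → T = T
(x3 ⊕ x6) ↔ (x3 → x6) = F ↔ T = F
((x3 ⊕ x6) ↔ (x3 → x6)) ↔ x3 = F ↔ T = F
(((x3 ⊕ x6) ↔ (x3 → x6)) ↔ x3) → x6 = F → T = T
x3 ⊕ ((((x3 ⊕ x6) ↔ (x3 → x6)) ↔ x3) → x6) = T ⊕ T = F
x3 → x6 = T → T = T
x3 ↔ x6 = T ↔ T = T
(x3 → x6) ↔ (x3 ↔ x6) = T ↔ T = T
x3 → x6 = T → T = T
((x3 → x6) ↔ (x3 ↔ x6)) ⊕ (x3 → x6) = T ⊕ T = F
(x3 ⊕ ((((x3 ⊕ x6) ↔ (x3 → x6)) ↔ x3) → x6)) ⊕ (((x3 → x6) ↔ (x3 ↔ x6)) ⊕ (x3 → x6)) = F ⊕ F = F
(x3 → x6) ⊕ ((x3 ⊕ ((((x3 ⊕ x6) ↔ (x3 → x6)) ↔ x3) → x6)) ⊕ (((x3 → x6) ↔ (x3 ↔ x6)) ⊕ (x3 → x6))) = T ⊕ F = T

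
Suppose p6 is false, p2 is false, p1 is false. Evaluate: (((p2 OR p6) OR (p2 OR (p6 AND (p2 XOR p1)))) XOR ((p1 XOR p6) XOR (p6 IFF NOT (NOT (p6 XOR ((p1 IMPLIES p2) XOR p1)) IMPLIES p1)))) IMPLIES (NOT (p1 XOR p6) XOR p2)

True

p2 OR p6 = False OR False = False
p2 XOR p1 = False XOR False = False
p6 AND (p2 XOR p1) = False AND False = False
p2 OR (p6 AND (p2 XOR p1)) = False OR False = False
(p2 OR p6) OR (p2 OR (p6 AND (p2 XOR p1))) = False OR False = False
p1 XOR p6 = False XOR False = False
p1 IMPLIES p2 = False IMPLIES False = True
(p1 IMPLIES p2) XOR p1 = True XOR False = True
p6 XOR ((p1 IMPLIES p2) XOR p1) = False XOR True = True
NOT (p6 XOR ((p1 IMPLIES p2) XOR p1)) = NOT True = False
NOT (p6 XOR ((p1 IMPLIES p2) XOR p1)) IMPLIES p1 = False IMPLIES False = True
NOT (NOT (p6 XOR ((p1 IMPLIES p2) XOR p1)) IMPLIES p1) = NOT True = False
p6 IFF NOT (NOT (p6 XOR ((p1 IMPLIES p2) XOR p1)) IMPLIES p1) = False IFF False = True
(p1 XOR p6) XOR (p6 IFF NOT (NOT (p6 XOR ((p1 IMPLIES p2) XOR p1)) IMPLIES p1)) = False XOR True = True
((p2 OR p6) OR (p2 OR (p6 AND (p2 XOR p1)))) XOR ((p1 XOR p6) XOR (p6 IFF NOT (NOT (p6 XOR ((p1 IMPLIES p2) XOR p1)) IMPLIES p1))) = False XOR True = True
p1 XOR p6 = False XOR False = False
NOT (p1 XOR p6) = NOT False = True
NOT (p1 XOR p6) XOR p2 = True XOR False = True
(((p2 OR p6) OR (p2 OR (p6 AND (p2 XOR p1)))) XOR ((p1 XOR p6) XOR (p6 IFF NOT (NOT (p6 XOR ((p1 IMPLIES p2) XOR p1)) IMPLIES p1)))) IMPLIES (NOT (p1 XOR p6) XOR p2) = True IMPLIES True = True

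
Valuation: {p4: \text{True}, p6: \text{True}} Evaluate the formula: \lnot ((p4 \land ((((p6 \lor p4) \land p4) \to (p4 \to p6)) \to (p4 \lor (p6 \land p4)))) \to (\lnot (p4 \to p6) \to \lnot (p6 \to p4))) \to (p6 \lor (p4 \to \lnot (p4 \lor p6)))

\text{True}

p6 \lor p4 = \text{True} \lor \text{True} = \text{True}
(p6 \lor p4) \land p4 = \text{True} \land \text{True} = \text{True}
p4 \to p6 = \text{True} \to \text{True} = \text{True}
((p6 \lor p4) \land p4) \to (p4 \to p6) = \text{True} \to \text{True} = \text{True}
p6 \land p4 = \text{True} \land \text{True} = \text{True}
p4 \lor (p6 \land p4) = \text{True} \lor \text{True} = \text{True}
(((p6 \lor p4) \land p4) \to (p4 \to p6)) \to (p4 \lor (p6 \land p4)) = \text{True} \to \text{True} = \text{True}
p4 \land ((((p6 \lor p4) \land p4) \to (p4 \to p6)) \to (p4 \lor (p6 \land p4))) = \text{True} \land \text{True} = \text{True}
p4 \to p6 = \text{True} \to \text{True} = \text{True}
\lnot (p4 \to p6) = \lnot \text{True} = \text{False}
p6 \to p4 = \text{True} \to \text{True} = \text{True}
\lnot (p6 \to p4) = \lnot \text{True} = \text{False}
\lnot (p4 \to p6) \to \lnot (p6 \to p4) = \text{False} \to \text{False} = \text{True}
(p4 \land ((((p6 \lor p4) \land p4) \to (p4 \to p6)) \to (p4 \lor (p6 \land p4)))) \to (\lnot (p4 \to p6) \to \lnot (p6 \to p4)) = \text{True} \to \text{True} = \text{True}
\lnot ((p4 \land ((((p6 \lor p4) \land p4) \to (p4 \to p6)) \to (p4 \lor (p6 \land p4)))) \to (\lnot (p4 \to p6) \to \lnot (p6 \to p4))) = \lnot \text{True} = \text{False}
p4 \lor p6 = \text{True} \lor \text{True} = \text{True}
\lnot (p4 \lor p6) = \lnot \text{True} = \text{False}
p4 \to \lnot (p4 \lor p6) = \text{True} \to \text{False} = \text{False}
p6 \lor (p4 \to \lnot (p4 \lor p6)) = \text{True} \lor \text{False} = \text{True}
\lnot ((p4 \land ((((p6 \lor p4) \land p4) \to (p4 \to p6)) \to (p4 \lor (p6 \land p4)))) \to (\lnot (p4 \to p6) \to \lnot (p6 \to p4))) \to (p6 \lor (p4 \to \lnot (p4 \lor p6))) = \text{False} \to \text{True} = \text{True}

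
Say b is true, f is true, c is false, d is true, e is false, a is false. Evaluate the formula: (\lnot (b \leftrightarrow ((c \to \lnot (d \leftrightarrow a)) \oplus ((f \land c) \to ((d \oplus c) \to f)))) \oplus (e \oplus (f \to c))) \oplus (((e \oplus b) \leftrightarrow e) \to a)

d \leftrightarrow a = T \leftrightarrow F = F
\lnot (d \leftrightarrow a) = \lnot F = T
c \to \lnot (d \leftrightarrow a) = F \to T = T
f \land c = T \land F = F
d \oplus c = T \oplus F = T
(d \oplus c) \to f = T \to T = T
(f \land c) \to ((d \oplus c) \to f) = F \to T = T
(c \to \lnot (d \leftrightarrow a)) \oplus ((f \land c) \to ((d \oplus c) \to f)) = T \oplus T = F
b \leftrightarrow ((c \to \lnot (d \leftrightarrow a)) \oplus ((f \land c) \to ((d \oplus c) \to f))) = T \leftrightarrow F = F
\lnot (b \leftrightarrow ((c \to \lnot (d \leftrightarrow a)) \oplus ((f \land c) \to ((d \oplus c) \to f)))) = \lnot F = T
f \to c = T \to F = F
e \oplus (f \to c) = F \oplus F = F
\lnot (b \leftrightarrow ((c \to \lnot (d \leftrightarrow a)) \oplus ((f \land c) \to ((d \oplus c) \to f)))) \oplus (e \oplus (f \to c)) = T \oplus F = T
e \oplus b = F \oplus T = T
(e \oplus b) \leftrightarrow e = T \leftrightarrow F = F
((e \oplus b) \leftrightarrow e) \to a = F \to F = T
(\lnot (b \leftrightarrow ((c \to \lnot (d \leftrightarrow a)) \oplus ((f \land c) \to ((d \oplus c) \to f)))) \oplus (e \oplus (f \to c))) \oplus (((e \oplus b) \leftrightarrow e) \to a) = T \oplus T = F

F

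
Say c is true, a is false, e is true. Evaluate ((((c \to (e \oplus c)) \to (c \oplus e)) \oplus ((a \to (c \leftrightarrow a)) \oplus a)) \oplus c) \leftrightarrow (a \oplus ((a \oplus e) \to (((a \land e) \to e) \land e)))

e \oplus c = \text{True} \oplus \text{True} = \text{False}
c \to (e \oplus c) = \text{True} \to \text{False} = \text{False}
c \oplus e = \text{True} \oplus \text{True} = \text{False}
(c \to (e \oplus c)) \to (c \oplus e) = \text{False} \to \text{False} = \text{True}
c \leftrightarrow a = \text{True} \leftrightarrow \text{False} = \text{False}
a \to (c \leftrightarrow a) = \text{False} \to \text{False} = \text{True}
(a \to (c \leftrightarrow a)) \oplus a = \text{True} \oplus \text{False} = \text{True}
((c \to (e \oplus c)) \to (c \oplus e)) \oplus ((a \to (c \leftrightarrow a)) \oplus a) = \text{True} \oplus \text{True} = \text{False}
(((c \to (e \oplus c)) \to (c \oplus e)) \oplus ((a \to (c \leftrightarrow a)) \oplus a)) \oplus c = \text{False} \oplus \text{True} = \text{True}
a \oplus e = \text{False} \oplus \text{True} = \text{True}
a \land e = \text{False} \land \text{True} = \text{False}
(a \land e) \to e = \text{False} \to \text{True} = \text{True}
((a \land e) \to e) \land e = \text{True} \land \text{True} = \text{True}
(a \oplus e) \to (((a \land e) \to e) \land e) = \text{True} \to \text{True} = \text{True}
a \oplus ((a \oplus e) \to (((a \land e) \to e) \land e)) = \text{False} \oplus \text{True} = \text{True}
((((c \to (e \oplus c)) \to (c \oplus e)) \oplus ((a \to (c \leftrightarrow a)) \oplus a)) \oplus c) \leftrightarrow (a \oplus ((a \oplus e) \to (((a \land e) \to e) \land e))) = \text{True} \leftrightarrow \text{True} = \text{True}

\text{True}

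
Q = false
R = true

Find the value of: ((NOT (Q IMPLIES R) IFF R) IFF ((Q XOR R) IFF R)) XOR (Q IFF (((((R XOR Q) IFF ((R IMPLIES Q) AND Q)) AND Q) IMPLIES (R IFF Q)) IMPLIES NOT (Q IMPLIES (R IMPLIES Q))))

true

Substituting Q=false, R=true:
Q IMPLIES R = false IMPLIES true = true
NOT (Q IMPLIES R) = NOT true = false
NOT (Q IMPLIES R) IFF R = false IFF true = false
Q XOR R = false XOR true = true
(Q XOR R) IFF R = true IFF true = true
(NOT (Q IMPLIES R) IFF R) IFF ((Q XOR R) IFF R) = false IFF true = false
R XOR Q = true XOR false = true
R IMPLIES Q = true IMPLIES false = false
(R IMPLIES Q) AND Q = false AND false = false
(R XOR Q) IFF ((R IMPLIES Q) AND Q) = true IFF false = false
((R XOR Q) IFF ((R IMPLIES Q) AND Q)) AND Q = false AND false = false
R IFF Q = true IFF false = false
(((R XOR Q) IFF ((R IMPLIES Q) AND Q)) AND Q) IMPLIES (R IFF Q) = false IMPLIES false = true
R IMPLIES Q = true IMPLIES false = false
Q IMPLIES (R IMPLIES Q) = false IMPLIES false = true
NOT (Q IMPLIES (R IMPLIES Q)) = NOT true = false
((((R XOR Q) IFF ((R IMPLIES Q) AND Q)) AND Q) IMPLIES (R IFF Q)) IMPLIES NOT (Q IMPLIES (R IMPLIES Q)) = true IMPLIES false = false
Q IFF (((((R XOR Q) IFF ((R IMPLIES Q) AND Q)) AND Q) IMPLIES (R IFF Q)) IMPLIES NOT (Q IMPLIES (R IMPLIES Q))) = false IFF false = true
((NOT (Q IMPLIES R) IFF R) IFF ((Q XOR R) IFF R)) XOR (Q IFF (((((R XOR Q) IFF ((R IMPLIES Q) AND Q)) AND Q) IMPLIES (R IFF Q)) IMPLIES NOT (Q IMPLIES (R IMPLIES Q)))) = false XOR true = true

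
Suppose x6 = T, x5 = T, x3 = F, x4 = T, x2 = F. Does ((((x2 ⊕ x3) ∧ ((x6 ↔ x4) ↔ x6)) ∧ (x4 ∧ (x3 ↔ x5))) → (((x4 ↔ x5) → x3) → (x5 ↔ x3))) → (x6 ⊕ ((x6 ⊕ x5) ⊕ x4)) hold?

x2 ⊕ x3 = F ⊕ F = F
x6 ↔ x4 = T ↔ T = T
(x6 ↔ x4) ↔ x6 = T ↔ T = T
(x2 ⊕ x3) ∧ ((x6 ↔ x4) ↔ x6) = F ∧ T = F
x3 ↔ x5 = F ↔ T = F
x4 ∧ (x3 ↔ x5) = T ∧ F = F
((x2 ⊕ x3) ∧ ((x6 ↔ x4) ↔ x6)) ∧ (x4 ∧ (x3 ↔ x5)) = F ∧ F = F
x4 ↔ x5 = T ↔ T = T
(x4 ↔ x5) → x3 = T → F = F
x5 ↔ x3 = T ↔ F = F
((x4 ↔ x5) → x3) → (x5 ↔ x3) = F → F = T
(((x2 ⊕ x3) ∧ ((x6 ↔ x4) ↔ x6)) ∧ (x4 ∧ (x3 ↔ x5))) → (((x4 ↔ x5) → x3) → (x5 ↔ x3)) = F → T = T
x6 ⊕ x5 = T ⊕ T = F
(x6 ⊕ x5) ⊕ x4 = F ⊕ T = T
x6 ⊕ ((x6 ⊕ x5) ⊕ x4) = T ⊕ T = F
((((x2 ⊕ x3) ∧ ((x6 ↔ x4) ↔ x6)) ∧ (x4 ∧ (x3 ↔ x5))) → (((x4 ↔ x5) → x3) → (x5 ↔ x3))) → (x6 ⊕ ((x6 ⊕ x5) ⊕ x4)) = T → F = F

F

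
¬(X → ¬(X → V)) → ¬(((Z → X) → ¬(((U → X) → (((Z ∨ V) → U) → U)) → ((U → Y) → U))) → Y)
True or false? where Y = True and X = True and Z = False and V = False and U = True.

True

Substituting Y=True, X=True, Z=False, V=False, U=True:
X → V = True → False = False
¬(X → V) = ¬False = True
X → ¬(X → V) = True → True = True
¬(X → ¬(X → V)) = ¬True = False
Z → X = False → True = True
U → X = True → True = True
Z ∨ V = False ∨ False = False
(Z ∨ V) → U = False → True = True
((Z ∨ V) → U) → U = True → True = True
(U → X) → (((Z ∨ V) → U) → U) = True → True = True
U → Y = True → True = True
(U → Y) → U = True → True = True
((U → X) → (((Z ∨ V) → U) → U)) → ((U → Y) → U) = True → True = True
¬(((U → X) → (((Z ∨ V) → U) → U)) → ((U → Y) → U)) = ¬True = False
(Z → X) → ¬(((U → X) → (((Z ∨ V) → U) → U)) → ((U → Y) → U)) = True → False = False
((Z → X) → ¬(((U → X) → (((Z ∨ V) → U) → U)) → ((U → Y) → U))) → Y = False → True = True
¬(((Z → X) → ¬(((U → X) → (((Z ∨ V) → U) → U)) → ((U → Y) → U))) → Y) = ¬True = False
¬(X → ¬(X → V)) → ¬(((Z → X) → ¬(((U → X) → (((Z ∨ V) → U) → U)) → ((U → Y) → U))) → Y) = False → False = True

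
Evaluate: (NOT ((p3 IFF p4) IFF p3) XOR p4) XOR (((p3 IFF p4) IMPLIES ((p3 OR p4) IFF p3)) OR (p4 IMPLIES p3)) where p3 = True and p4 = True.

p3 IFF p4 = True IFF True = True
(p3 IFF p4) IFF p3 = True IFF True = True
NOT ((p3 IFF p4) IFF p3) = NOT True = False
NOT ((p3 IFF p4) IFF p3) XOR p4 = False XOR True = True
p3 IFF p4 = True IFF True = True
p3 OR p4 = True OR True = True
(p3 OR p4) IFF p3 = True IFF True = True
(p3 IFF p4) IMPLIES ((p3 OR p4) IFF p3) = True IMPLIES True = True
p4 IMPLIES p3 = True IMPLIES True = True
((p3 IFF p4) IMPLIES ((p3 OR p4) IFF p3)) OR (p4 IMPLIES p3) = True OR True = True
(NOT ((p3 IFF p4) IFF p3) XOR p4) XOR (((p3 IFF p4) IMPLIES ((p3 OR p4) IFF p3)) OR (p4 IMPLIES p3)) = True XOR True = False

False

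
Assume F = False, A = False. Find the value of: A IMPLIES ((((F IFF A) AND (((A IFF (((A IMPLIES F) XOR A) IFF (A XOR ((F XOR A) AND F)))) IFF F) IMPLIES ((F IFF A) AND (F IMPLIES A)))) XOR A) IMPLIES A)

True

F IFF A = False IFF False = True
A IMPLIES F = False IMPLIES False = True
(A IMPLIES F) XOR A = True XOR False = True
F XOR A = False XOR False = False
(F XOR A) AND F = False AND False = False
A XOR ((F XOR A) AND F) = False XOR False = False
((A IMPLIES F) XOR A) IFF (A XOR ((F XOR A) AND F)) = True IFF False = False
A IFF (((A IMPLIES F) XOR A) IFF (A XOR ((F XOR A) AND F))) = False IFF False = True
(A IFF (((A IMPLIES F) XOR A) IFF (A XOR ((F XOR A) AND F)))) IFF F = True IFF False = False
F IFF A = False IFF False = True
F IMPLIES A = False IMPLIES False = True
(F IFF A) AND (F IMPLIES A) = True AND True = True
((A IFF (((A IMPLIES F) XOR A) IFF (A XOR ((F XOR A) AND F)))) IFF F) IMPLIES ((F IFF A) AND (F IMPLIES A)) = False IMPLIES True = True
(F IFF A) AND (((A IFF (((A IMPLIES F) XOR A) IFF (A XOR ((F XOR A) AND F)))) IFF F) IMPLIES ((F IFF A) AND (F IMPLIES A))) = True AND True = True
((F IFF A) AND (((A IFF (((A IMPLIES F) XOR A) IFF (A XOR ((F XOR A) AND F)))) IFF F) IMPLIES ((F IFF A) AND (F IMPLIES A)))) XOR A = True XOR False = True
(((F IFF A) AND (((A IFF (((A IMPLIES F) XOR A) IFF (A XOR ((F XOR A) AND F)))) IFF F) IMPLIES ((F IFF A) AND (F IMPLIES A)))) XOR A) IMPLIES A = True IMPLIES False = False
A IMPLIES ((((F IFF A) AND (((A IFF (((A IMPLIES F) XOR A) IFF (A XOR ((F XOR A) AND F)))) IFF F) IMPLIES ((F IFF A) AND (F IMPLIES A)))) XOR A) IMPLIES A) = False IMPLIES False = True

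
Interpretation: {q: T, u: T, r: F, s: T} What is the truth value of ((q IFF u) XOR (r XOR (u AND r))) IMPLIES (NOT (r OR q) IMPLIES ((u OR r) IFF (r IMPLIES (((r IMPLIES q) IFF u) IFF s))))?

q IFF u = T IFF T = T
u AND r = T AND F = F
r XOR (u AND r) = F XOR F = F
(q IFF u) XOR (r XOR (u AND r)) = T XOR F = T
r OR q = F OR T = T
NOT (r OR q) = NOT T = F
u OR r = T OR F = T
r IMPLIES q = F IMPLIES T = T
(r IMPLIES q) IFF u = T IFF T = T
((r IMPLIES q) IFF u) IFF s = T IFF T = T
r IMPLIES (((r IMPLIES q) IFF u) IFF s) = F IMPLIES T = T
(u OR r) IFF (r IMPLIES (((r IMPLIES q) IFF u) IFF s)) = T IFF T = T
NOT (r OR q) IMPLIES ((u OR r) IFF (r IMPLIES (((r IMPLIES q) IFF u) IFF s))) = F IMPLIES T = T
((q IFF u) XOR (r XOR (u AND r))) IMPLIES (NOT (r OR q) IMPLIES ((u OR r) IFF (r IMPLIES (((r IMPLIES q) IFF u) IFF s)))) = T IMPLIES T = T

T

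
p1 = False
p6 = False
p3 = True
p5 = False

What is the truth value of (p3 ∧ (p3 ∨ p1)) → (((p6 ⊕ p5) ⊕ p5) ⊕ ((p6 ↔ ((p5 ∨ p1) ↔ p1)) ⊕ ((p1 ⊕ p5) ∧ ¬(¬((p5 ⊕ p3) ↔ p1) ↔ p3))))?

False

Substituting p1=False, p6=False, p3=True, p5=False:
p3 ∨ p1 = True ∨ False = True
p3 ∧ (p3 ∨ p1) = True ∧ True = True
p6 ⊕ p5 = False ⊕ False = False
(p6 ⊕ p5) ⊕ p5 = False ⊕ False = False
p5 ∨ p1 = False ∨ False = False
(p5 ∨ p1) ↔ p1 = False ↔ False = True
p6 ↔ ((p5 ∨ p1) ↔ p1) = False ↔ True = False
p1 ⊕ p5 = False ⊕ False = False
p5 ⊕ p3 = False ⊕ True = True
(p5 ⊕ p3) ↔ p1 = True ↔ False = False
¬((p5 ⊕ p3) ↔ p1) = ¬False = True
¬((p5 ⊕ p3) ↔ p1) ↔ p3 = True ↔ True = True
¬(¬((p5 ⊕ p3) ↔ p1) ↔ p3) = ¬True = False
(p1 ⊕ p5) ∧ ¬(¬((p5 ⊕ p3) ↔ p1) ↔ p3) = False ∧ False = False
(p6 ↔ ((p5 ∨ p1) ↔ p1)) ⊕ ((p1 ⊕ p5) ∧ ¬(¬((p5 ⊕ p3) ↔ p1) ↔ p3)) = False ⊕ False = False
((p6 ⊕ p5) ⊕ p5) ⊕ ((p6 ↔ ((p5 ∨ p1) ↔ p1)) ⊕ ((p1 ⊕ p5) ∧ ¬(¬((p5 ⊕ p3) ↔ p1) ↔ p3))) = False ⊕ False = False
(p3 ∧ (p3 ∨ p1)) → (((p6 ⊕ p5) ⊕ p5) ⊕ ((p6 ↔ ((p5 ∨ p1) ↔ p1)) ⊕ ((p1 ⊕ p5) ∧ ¬(¬((p5 ⊕ p3) ↔ p1) ↔ p3)))) = True → False = False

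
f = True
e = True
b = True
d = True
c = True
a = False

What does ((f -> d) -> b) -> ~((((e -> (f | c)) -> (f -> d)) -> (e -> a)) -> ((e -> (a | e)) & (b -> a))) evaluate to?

False

f -> d = True -> True = True
(f -> d) -> b = True -> True = True
f | c = True | True = True
e -> (f | c) = True -> True = True
f -> d = True -> True = True
(e -> (f | c)) -> (f -> d) = True -> True = True
e -> a = True -> False = False
((e -> (f | c)) -> (f -> d)) -> (e -> a) = True -> False = False
a | e = False | True = True
e -> (a | e) = True -> True = True
b -> a = True -> False = False
(e -> (a | e)) & (b -> a) = True & False = False
(((e -> (f | c)) -> (f -> d)) -> (e -> a)) -> ((e -> (a | e)) & (b -> a)) = False -> False = True
~((((e -> (f | c)) -> (f -> d)) -> (e -> a)) -> ((e -> (a | e)) & (b -> a))) = ~True = False
((f -> d) -> b) -> ~((((e -> (f | c)) -> (f -> d)) -> (e -> a)) -> ((e -> (a | e)) & (b -> a))) = True -> False = False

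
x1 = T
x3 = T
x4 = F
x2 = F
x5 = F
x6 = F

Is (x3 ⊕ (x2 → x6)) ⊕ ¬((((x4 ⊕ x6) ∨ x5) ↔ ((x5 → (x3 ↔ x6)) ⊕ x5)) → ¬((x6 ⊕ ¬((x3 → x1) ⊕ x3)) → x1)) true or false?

F

x2 → x6 = F → F = T
x3 ⊕ (x2 → x6) = T ⊕ T = F
x4 ⊕ x6 = F ⊕ F = F
(x4 ⊕ x6) ∨ x5 = F ∨ F = F
x3 ↔ x6 = T ↔ F = F
x5 → (x3 ↔ x6) = F → F = T
(x5 → (x3 ↔ x6)) ⊕ x5 = T ⊕ F = T
((x4 ⊕ x6) ∨ x5) ↔ ((x5 → (x3 ↔ x6)) ⊕ x5) = F ↔ T = F
x3 → x1 = T → T = T
(x3 → x1) ⊕ x3 = T ⊕ T = F
¬((x3 → x1) ⊕ x3) = ¬F = T
x6 ⊕ ¬((x3 → x1) ⊕ x3) = F ⊕ T = T
(x6 ⊕ ¬((x3 → x1) ⊕ x3)) → x1 = T → T = T
¬((x6 ⊕ ¬((x3 → x1) ⊕ x3)) → x1) = ¬T = F
(((x4 ⊕ x6) ∨ x5) ↔ ((x5 → (x3 ↔ x6)) ⊕ x5)) → ¬((x6 ⊕ ¬((x3 → x1) ⊕ x3)) → x1) = F → F = T
¬((((x4 ⊕ x6) ∨ x5) ↔ ((x5 → (x3 ↔ x6)) ⊕ x5)) → ¬((x6 ⊕ ¬((x3 → x1) ⊕ x3)) → x1)) = ¬T = F
(x3 ⊕ (x2 → x6)) ⊕ ¬((((x4 ⊕ x6) ∨ x5) ↔ ((x5 → (x3 ↔ x6)) ⊕ x5)) → ¬((x6 ⊕ ¬((x3 → x1) ⊕ x3)) → x1)) = F ⊕ F = F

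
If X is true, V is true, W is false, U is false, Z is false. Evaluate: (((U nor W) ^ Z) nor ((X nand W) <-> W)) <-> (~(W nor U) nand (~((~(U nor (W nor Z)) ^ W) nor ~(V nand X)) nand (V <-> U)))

U nor W = 0 nor 0 = 1
(U nor W) ^ Z = 1 ^ 0 = 1
X nand W = 1 nand 0 = 1
(X nand W) <-> W = 1 <-> 0 = 0
((U nor W) ^ Z) nor ((X nand W) <-> W) = 1 nor 0 = 0
W nor U = 0 nor 0 = 1
~(W nor U) = ~1 = 0
W nor Z = 0 nor 0 = 1
U nor (W nor Z) = 0 nor 1 = 0
~(U nor (W nor Z)) = ~0 = 1
~(U nor (W nor Z)) ^ W = 1 ^ 0 = 1
V nand X = 1 nand 1 = 0
~(V nand X) = ~0 = 1
(~(U nor (W nor Z)) ^ W) nor ~(V nand X) = 1 nor 1 = 0
~((~(U nor (W nor Z)) ^ W) nor ~(V nand X)) = ~0 = 1
V <-> U = 1 <-> 0 = 0
~((~(U nor (W nor Z)) ^ W) nor ~(V nand X)) nand (V <-> U) = 1 nand 0 = 1
~(W nor U) nand (~((~(U nor (W nor Z)) ^ W) nor ~(V nand X)) nand (V <-> U)) = 0 nand 1 = 1
(((U nor W) ^ Z) nor ((X nand W) <-> W)) <-> (~(W nor U) nand (~((~(U nor (W nor Z)) ^ W) nor ~(V nand X)) nand (V <-> U))) = 0 <-> 1 = 0

0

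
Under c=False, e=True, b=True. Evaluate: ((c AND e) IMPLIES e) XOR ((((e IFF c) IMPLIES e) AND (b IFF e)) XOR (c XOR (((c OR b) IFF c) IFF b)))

c AND e = False AND True = False
(c AND e) IMPLIES e = False IMPLIES True = True
e IFF c = True IFF False = False
(e IFF c) IMPLIES e = False IMPLIES True = True
b IFF e = True IFF True = True
((e IFF c) IMPLIES e) AND (b IFF e) = True AND True = True
c OR b = False OR True = True
(c OR b) IFF c = True IFF False = False
((c OR b) IFF c) IFF b = False IFF True = False
c XOR (((c OR b) IFF c) IFF b) = False XOR False = False
(((e IFF c) IMPLIES e) AND (b IFF e)) XOR (c XOR (((c OR b) IFF c) IFF b)) = True XOR False = True
((c AND e) IMPLIES e) XOR ((((e IFF c) IMPLIES e) AND (b IFF e)) XOR (c XOR (((c OR b) IFF c) IFF b))) = True XOR True = False

False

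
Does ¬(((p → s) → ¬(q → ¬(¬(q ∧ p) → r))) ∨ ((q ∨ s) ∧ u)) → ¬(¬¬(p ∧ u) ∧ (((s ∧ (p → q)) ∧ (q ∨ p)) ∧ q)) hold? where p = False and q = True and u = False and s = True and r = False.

True

p → s = False → True = True
q ∧ p = True ∧ False = False
¬(q ∧ p) = ¬False = True
¬(q ∧ p) → r = True → False = False
¬(¬(q ∧ p) → r) = ¬False = True
q → ¬(¬(q ∧ p) → r) = True → True = True
¬(q → ¬(¬(q ∧ p) → r)) = ¬True = False
(p → s) → ¬(q → ¬(¬(q ∧ p) → r)) = True → False = False
q ∨ s = True ∨ True = True
(q ∨ s) ∧ u = True ∧ False = False
((p → s) → ¬(q → ¬(¬(q ∧ p) → r))) ∨ ((q ∨ s) ∧ u) = False ∨ False = False
¬(((p → s) → ¬(q → ¬(¬(q ∧ p) → r))) ∨ ((q ∨ s) ∧ u)) = ¬False = True
p ∧ u = False ∧ False = False
¬(p ∧ u) = ¬False = True
¬¬(p ∧ u) = ¬True = False
p → q = False → True = True
s ∧ (p → q) = True ∧ True = True
q ∨ p = True ∨ False = True
(s ∧ (p → q)) ∧ (q ∨ p) = True ∧ True = True
((s ∧ (p → q)) ∧ (q ∨ p)) ∧ q = True ∧ True = True
¬¬(p ∧ u) ∧ (((s ∧ (p → q)) ∧ (q ∨ p)) ∧ q) = False ∧ True = False
¬(¬¬(p ∧ u) ∧ (((s ∧ (p → q)) ∧ (q ∨ p)) ∧ q)) = ¬False = True
¬(((p → s) → ¬(q → ¬(¬(q ∧ p) → r))) ∨ ((q ∨ s) ∧ u)) → ¬(¬¬(p ∧ u) ∧ (((s ∧ (p → q)) ∧ (q ∨ p)) ∧ q)) = True → True = True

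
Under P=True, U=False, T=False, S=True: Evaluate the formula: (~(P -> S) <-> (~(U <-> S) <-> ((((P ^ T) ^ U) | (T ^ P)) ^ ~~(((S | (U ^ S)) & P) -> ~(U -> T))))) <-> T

P -> S = True -> True = True
~(P -> S) = ~True = False
U <-> S = False <-> True = False
~(U <-> S) = ~False = True
P ^ T = True ^ False = True
(P ^ T) ^ U = True ^ False = True
T ^ P = False ^ True = True
((P ^ T) ^ U) | (T ^ P) = True | True = True
U ^ S = False ^ True = True
S | (U ^ S) = True | True = True
(S | (U ^ S)) & P = True & True = True
U -> T = False -> False = True
~(U -> T) = ~True = False
((S | (U ^ S)) & P) -> ~(U -> T) = True -> False = False
~(((S | (U ^ S)) & P) -> ~(U -> T)) = ~False = True
~~(((S | (U ^ S)) & P) -> ~(U -> T)) = ~True = False
(((P ^ T) ^ U) | (T ^ P)) ^ ~~(((S | (U ^ S)) & P) -> ~(U -> T)) = True ^ False = True
~(U <-> S) <-> ((((P ^ T) ^ U) | (T ^ P)) ^ ~~(((S | (U ^ S)) & P) -> ~(U -> T))) = True <-> True = True
~(P -> S) <-> (~(U <-> S) <-> ((((P ^ T) ^ U) | (T ^ P)) ^ ~~(((S | (U ^ S)) & P) -> ~(U -> T)))) = False <-> True = False
(~(P -> S) <-> (~(U <-> S) <-> ((((P ^ T) ^ U) | (T ^ P)) ^ ~~(((S | (U ^ S)) & P) -> ~(U -> T))))) <-> T = False <-> False = True

True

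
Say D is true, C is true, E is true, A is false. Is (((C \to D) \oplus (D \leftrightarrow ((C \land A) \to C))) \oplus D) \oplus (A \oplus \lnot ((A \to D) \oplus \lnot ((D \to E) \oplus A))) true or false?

T

C \to D = T \to T = T
C \land A = T \land F = F
(C \land A) \to C = F \to T = T
D \leftrightarrow ((C \land A) \to C) = T \leftrightarrow T = T
(C \to D) \oplus (D \leftrightarrow ((C \land A) \to C)) = T \oplus T = F
((C \to D) \oplus (D \leftrightarrow ((C \land A) \to C))) \oplus D = F \oplus T = T
A \to D = F \to T = T
D \to E = T \to T = T
(D \to E) \oplus A = T \oplus F = T
\lnot ((D \to E) \oplus A) = \lnot T = F
(A \to D) \oplus \lnot ((D \to E) \oplus A) = T \oplus F = T
\lnot ((A \to D) \oplus \lnot ((D \to E) \oplus A)) = \lnot T = F
A \oplus \lnot ((A \to D) \oplus \lnot ((D \to E) \oplus A)) = F \oplus F = F
(((C \to D) \oplus (D \leftrightarrow ((C \land A) \to C))) \oplus D) \oplus (A \oplus \lnot ((A \to D) \oplus \lnot ((D \to E) \oplus A))) = T \oplus F = T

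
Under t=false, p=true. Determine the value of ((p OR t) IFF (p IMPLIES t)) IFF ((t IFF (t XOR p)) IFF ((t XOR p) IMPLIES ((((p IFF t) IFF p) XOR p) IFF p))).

true

p OR t = true OR false = true
p IMPLIES t = true IMPLIES false = false
(p OR t) IFF (p IMPLIES t) = true IFF false = false
t XOR p = false XOR true = true
t IFF (t XOR p) = false IFF true = false
t XOR p = false XOR true = true
p IFF t = true IFF false = false
(p IFF t) IFF p = false IFF true = false
((p IFF t) IFF p) XOR p = false XOR true = true
(((p IFF t) IFF p) XOR p) IFF p = true IFF true = true
(t XOR p) IMPLIES ((((p IFF t) IFF p) XOR p) IFF p) = true IMPLIES true = true
(t IFF (t XOR p)) IFF ((t XOR p) IMPLIES ((((p IFF t) IFF p) XOR p) IFF p)) = false IFF true = false
((p OR t) IFF (p IMPLIES t)) IFF ((t IFF (t XOR p)) IFF ((t XOR p) IMPLIES ((((p IFF t) IFF p) XOR p) IFF p))) = false IFF false = true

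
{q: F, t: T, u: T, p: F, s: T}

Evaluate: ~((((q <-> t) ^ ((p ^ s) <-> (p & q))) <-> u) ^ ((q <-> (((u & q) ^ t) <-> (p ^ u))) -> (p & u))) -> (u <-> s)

q <-> t = F <-> T = F
p ^ s = F ^ T = T
p & q = F & F = F
(p ^ s) <-> (p & q) = T <-> F = F
(q <-> t) ^ ((p ^ s) <-> (p & q)) = F ^ F = F
((q <-> t) ^ ((p ^ s) <-> (p & q))) <-> u = F <-> T = F
u & q = T & F = F
(u & q) ^ t = F ^ T = T
p ^ u = F ^ T = T
((u & q) ^ t) <-> (p ^ u) = T <-> T = T
q <-> (((u & q) ^ t) <-> (p ^ u)) = F <-> T = F
p & u = F & T = F
(q <-> (((u & q) ^ t) <-> (p ^ u))) -> (p & u) = F -> F = T
(((q <-> t) ^ ((p ^ s) <-> (p & q))) <-> u) ^ ((q <-> (((u & q) ^ t) <-> (p ^ u))) -> (p & u)) = F ^ T = T
~((((q <-> t) ^ ((p ^ s) <-> (p & q))) <-> u) ^ ((q <-> (((u & q) ^ t) <-> (p ^ u))) -> (p & u))) = ~T = F
u <-> s = T <-> T = T
~((((q <-> t) ^ ((p ^ s) <-> (p & q))) <-> u) ^ ((q <-> (((u & q) ^ t) <-> (p ^ u))) -> (p & u))) -> (u <-> s) = F -> T = T

T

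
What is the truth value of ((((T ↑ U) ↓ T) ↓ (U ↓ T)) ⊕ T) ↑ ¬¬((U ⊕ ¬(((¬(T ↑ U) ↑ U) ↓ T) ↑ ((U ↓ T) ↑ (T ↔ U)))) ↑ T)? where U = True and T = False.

False

T ↑ U = False ↑ True = True
(T ↑ U) ↓ T = True ↓ False = False
U ↓ T = True ↓ False = False
((T ↑ U) ↓ T) ↓ (U ↓ T) = False ↓ False = True
(((T ↑ U) ↓ T) ↓ (U ↓ T)) ⊕ T = True ⊕ False = True
T ↑ U = False ↑ True = True
¬(T ↑ U) = ¬True = False
¬(T ↑ U) ↑ U = False ↑ True = True
(¬(T ↑ U) ↑ U) ↓ T = True ↓ False = False
U ↓ T = True ↓ False = False
T ↔ U = False ↔ True = False
(U ↓ T) ↑ (T ↔ U) = False ↑ False = True
((¬(T ↑ U) ↑ U) ↓ T) ↑ ((U ↓ T) ↑ (T ↔ U)) = False ↑ True = True
¬(((¬(T ↑ U) ↑ U) ↓ T) ↑ ((U ↓ T) ↑ (T ↔ U))) = ¬True = False
U ⊕ ¬(((¬(T ↑ U) ↑ U) ↓ T) ↑ ((U ↓ T) ↑ (T ↔ U))) = True ⊕ False = True
(U ⊕ ¬(((¬(T ↑ U) ↑ U) ↓ T) ↑ ((U ↓ T) ↑ (T ↔ U)))) ↑ T = True ↑ False = True
¬((U ⊕ ¬(((¬(T ↑ U) ↑ U) ↓ T) ↑ ((U ↓ T) ↑ (T ↔ U)))) ↑ T) = ¬True = False
¬¬((U ⊕ ¬(((¬(T ↑ U) ↑ U) ↓ T) ↑ ((U ↓ T) ↑ (T ↔ U)))) ↑ T) = ¬False = True
((((T ↑ U) ↓ T) ↓ (U ↓ T)) ⊕ T) ↑ ¬¬((U ⊕ ¬(((¬(T ↑ U) ↑ U) ↓ T) ↑ ((U ↓ T) ↑ (T ↔ U)))) ↑ T) = True ↑ True = False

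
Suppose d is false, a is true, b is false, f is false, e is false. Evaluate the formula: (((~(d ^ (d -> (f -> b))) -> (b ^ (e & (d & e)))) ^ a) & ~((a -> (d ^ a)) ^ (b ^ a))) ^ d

False

f -> b = False -> False = True
d -> (f -> b) = False -> True = True
d ^ (d -> (f -> b)) = False ^ True = True
~(d ^ (d -> (f -> b))) = ~True = False
d & e = False & False = False
e & (d & e) = False & False = False
b ^ (e & (d & e)) = False ^ False = False
~(d ^ (d -> (f -> b))) -> (b ^ (e & (d & e))) = False -> False = True
(~(d ^ (d -> (f -> b))) -> (b ^ (e & (d & e)))) ^ a = True ^ True = False
d ^ a = False ^ True = True
a -> (d ^ a) = True -> True = True
b ^ a = False ^ True = True
(a -> (d ^ a)) ^ (b ^ a) = True ^ True = False
~((a -> (d ^ a)) ^ (b ^ a)) = ~False = True
((~(d ^ (d -> (f -> b))) -> (b ^ (e & (d & e)))) ^ a) & ~((a -> (d ^ a)) ^ (b ^ a)) = False & True = False
(((~(d ^ (d -> (f -> b))) -> (b ^ (e & (d & e)))) ^ a) & ~((a -> (d ^ a)) ^ (b ^ a))) ^ d = False ^ False = False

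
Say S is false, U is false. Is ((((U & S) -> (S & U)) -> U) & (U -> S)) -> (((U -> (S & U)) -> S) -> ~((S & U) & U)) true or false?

T

U & S = F & F = F
S & U = F & F = F
(U & S) -> (S & U) = F -> F = T
((U & S) -> (S & U)) -> U = T -> F = F
U -> S = F -> F = T
(((U & S) -> (S & U)) -> U) & (U -> S) = F & T = F
S & U = F & F = F
U -> (S & U) = F -> F = T
(U -> (S & U)) -> S = T -> F = F
S & U = F & F = F
(S & U) & U = F & F = F
~((S & U) & U) = ~F = T
((U -> (S & U)) -> S) -> ~((S & U) & U) = F -> T = T
((((U & S) -> (S & U)) -> U) & (U -> S)) -> (((U -> (S & U)) -> S) -> ~((S & U) & U)) = F -> T = T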